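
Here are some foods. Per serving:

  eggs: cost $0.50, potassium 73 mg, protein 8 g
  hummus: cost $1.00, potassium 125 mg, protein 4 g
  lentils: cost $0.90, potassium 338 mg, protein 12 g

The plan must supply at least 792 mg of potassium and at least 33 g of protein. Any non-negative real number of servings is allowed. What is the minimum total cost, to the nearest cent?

eggs only: max(792/73, 33/8) = 10.85 servings → $5.42.
hummus only: max(792/125, 33/4) = 8.25 servings → $8.25.
lentils only: max(792/338, 33/12) = 2.75 servings → $2.48.
eggs + hummus with both tight: 1.352 servings and 5.547 servings → $6.22.
eggs + lentils with both tight: 0.9026 servings and 2.148 servings → $2.38.
hummus + lentils: the both-tight solution has a negative serving — not a feasible corner.
The minimum over all feasible corners is $2.38.

$2.38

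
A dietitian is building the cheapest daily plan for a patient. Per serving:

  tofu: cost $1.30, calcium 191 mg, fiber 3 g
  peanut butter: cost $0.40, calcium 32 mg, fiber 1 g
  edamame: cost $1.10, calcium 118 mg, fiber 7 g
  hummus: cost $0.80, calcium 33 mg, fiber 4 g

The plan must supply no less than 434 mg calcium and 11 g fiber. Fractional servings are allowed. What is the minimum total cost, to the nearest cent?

$3.20

tofu only: max(434/191, 11/3) = 3.667 servings → $4.77.
peanut butter only: max(434/32, 11/1) = 13.56 servings → $5.42.
edamame only: max(434/118, 11/7) = 3.678 servings → $4.05.
hummus only: max(434/33, 11/4) = 13.15 servings → $10.52.
tofu + peanut butter with both tight: 0.8632 servings and 8.411 servings → $4.49.
tofu + edamame with both tight: 1.77 servings and 0.8128 servings → $3.20.
tofu + hummus with both tight: 2.065 servings and 1.202 servings → $3.65.
peanut butter + edamame: intersection lies outside the first quadrant.
peanut butter + hummus: intersection lies outside the first quadrant.
edamame + hummus: the both-tight solution has a negative serving — not a feasible corner.
The minimum over all feasible corners is $3.20.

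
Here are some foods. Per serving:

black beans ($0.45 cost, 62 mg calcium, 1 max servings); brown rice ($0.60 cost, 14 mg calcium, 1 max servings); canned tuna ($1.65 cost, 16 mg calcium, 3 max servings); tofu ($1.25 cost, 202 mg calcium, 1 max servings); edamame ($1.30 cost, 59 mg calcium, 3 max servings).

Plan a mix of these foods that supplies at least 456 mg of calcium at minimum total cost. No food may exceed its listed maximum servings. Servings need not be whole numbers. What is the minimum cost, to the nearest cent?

$6.30

Cost per mg of calcium: tofu $0.0062, black beans $0.0073, edamame $0.0220, brown rice $0.0429, canned tuna $0.1031.
Take 1 serving of tofu: +202.0 mg calcium for $1.25 (total $1.25, still need 254.0 mg).
Take 1 serving of black beans: +62.0 mg calcium for $0.45 (total $1.70, still need 192.0 mg).
Take 3 servings of edamame: +177.0 mg calcium for $3.90 (total $5.60, still need 15.0 mg).
Take 1 serving of brown rice: +14.0 mg calcium for $0.60 (total $6.20, still need 1.0 mg).
Take 0.0625 servings of canned tuna: +1.0 mg calcium for $0.10 (total $6.30, still need 0.0 mg).
Greedy by cheapest-per-mg is optimal for a single linear constraint, so the minimum cost is $6.30.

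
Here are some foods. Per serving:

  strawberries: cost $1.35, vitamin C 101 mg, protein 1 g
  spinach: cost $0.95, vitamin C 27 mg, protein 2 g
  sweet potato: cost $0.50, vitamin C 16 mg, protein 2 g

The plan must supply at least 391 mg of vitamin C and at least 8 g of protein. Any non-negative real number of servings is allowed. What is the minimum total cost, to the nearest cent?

$5.87

Compare the cost at each extreme point of the feasible region.
strawberries only: max(391/101, 8/1) = 8 servings → $10.80.
spinach only: max(391/27, 8/2) = 14.48 servings → $13.76.
sweet potato only: max(391/16, 8/2) = 24.44 servings → $12.22.
strawberries + spinach with both tight: 3.234 servings and 2.383 servings → $6.63.
strawberries + sweet potato with both tight: 3.516 servings and 2.242 servings → $5.87.
spinach + sweet potato with both targets exact would need a negative amount; discard.
So the least-cost plan costs $5.87.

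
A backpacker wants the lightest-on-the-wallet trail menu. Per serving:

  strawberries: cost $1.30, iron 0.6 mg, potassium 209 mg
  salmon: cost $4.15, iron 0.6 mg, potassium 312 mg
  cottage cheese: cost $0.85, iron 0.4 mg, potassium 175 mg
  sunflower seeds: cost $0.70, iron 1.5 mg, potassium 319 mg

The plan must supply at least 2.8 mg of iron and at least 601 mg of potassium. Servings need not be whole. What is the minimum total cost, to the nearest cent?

$1.32

For a min-cost LP with two ≥-constraints, a basic feasible solution has at most two positive variables.
strawberries only: max(2.8/0.6, 601/209) = 4.667 servings → $6.07.
salmon only: max(2.8/0.6, 601/312) = 4.667 servings → $19.37.
cottage cheese only: max(2.8/0.4, 601/175) = 7 servings → $5.95.
sunflower seeds only: max(2.8/1.5, 601/319) = 1.884 servings → $1.32.
strawberries + salmon: the both-tight solution has a negative serving — not a feasible corner.
strawberries + cottage cheese with both targets exact would need a negative amount; discard.
strawberries + sunflower seeds with both tight: 0.06798 servings and 1.839 servings → $1.38.
salmon + cottage cheese: intersection lies outside the first quadrant.
salmon + sunflower seeds with both tight: 0.03001 servings and 1.855 servings → $1.42.
cottage cheese + sunflower seeds with both tight: 0.06153 servings and 1.85 servings → $1.35.
Cheapest feasible corner: $1.32.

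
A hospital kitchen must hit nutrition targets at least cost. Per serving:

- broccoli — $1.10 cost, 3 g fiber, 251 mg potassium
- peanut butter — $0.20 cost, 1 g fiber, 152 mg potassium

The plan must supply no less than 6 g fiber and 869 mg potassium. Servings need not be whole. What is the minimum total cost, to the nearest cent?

Check every corner: each single food scaled to meet both minima, and each pair solved so both constraints bind.
broccoli only: max(6/3, 869/251) = 3.462 servings → $3.81.
peanut butter only: max(6/1, 869/152) = 6 servings → $1.20.
broccoli + peanut butter with both tight: 0.2098 servings and 5.371 servings → $1.30.
So the least-cost plan costs $1.20.

$1.20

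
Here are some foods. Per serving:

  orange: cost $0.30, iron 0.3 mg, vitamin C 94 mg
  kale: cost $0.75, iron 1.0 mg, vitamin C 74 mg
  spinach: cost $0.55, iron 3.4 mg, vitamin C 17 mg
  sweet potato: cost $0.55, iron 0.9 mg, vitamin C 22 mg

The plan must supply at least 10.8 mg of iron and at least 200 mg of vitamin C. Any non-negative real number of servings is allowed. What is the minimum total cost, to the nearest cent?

At the optimum either one food covers both requirements or two foods hit both targets exactly; no other combination can be cheaper.
orange only: max(10.8/0.3, 200/94) = 36 servings → $10.80.
kale only: max(10.8/1.0, 200/74) = 10.8 servings → $8.10.
spinach only: max(10.8/3.4, 200/17) = 11.76 servings → $6.47.
sweet potato only: max(10.8/0.9, 200/22) = 12 servings → $6.60.
orange + kale: the both-tight solution has a negative serving — not a feasible corner.
orange + spinach with both tight: 1.578 servings and 3.037 servings → $2.14.
orange + sweet potato with both targets exact would need a negative amount; discard.
kale + spinach with both tight: 2.116 servings and 2.554 servings → $2.99.
kale + sweet potato with both targets exact would need a negative amount; discard.
spinach + sweet potato with both tight: 0.9681 servings and 8.343 servings → $5.12.
So the least-cost plan costs $2.14.

$2.14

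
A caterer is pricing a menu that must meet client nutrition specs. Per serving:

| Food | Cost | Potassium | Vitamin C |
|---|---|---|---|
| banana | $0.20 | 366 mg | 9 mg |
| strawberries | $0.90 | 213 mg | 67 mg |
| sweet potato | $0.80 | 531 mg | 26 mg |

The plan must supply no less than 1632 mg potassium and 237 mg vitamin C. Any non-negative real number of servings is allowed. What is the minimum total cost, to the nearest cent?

$3.39

With two linear requirements the optimum uses one or two foods; enumerate the corners.
banana only: max(1632/366, 237/9) = 26.33 servings → $5.27.
strawberries only: max(1632/213, 237/67) = 7.662 servings → $6.90.
sweet potato only: max(1632/531, 237/26) = 9.115 servings → $7.29.
banana + strawberries with both tight: 2.604 servings and 3.188 servings → $3.39.
banana + sweet potato: intersection lies outside the first quadrant.
strawberries + sweet potato with both tight: 2.777 servings and 1.96 servings → $4.07.
So the least-cost plan costs $3.39.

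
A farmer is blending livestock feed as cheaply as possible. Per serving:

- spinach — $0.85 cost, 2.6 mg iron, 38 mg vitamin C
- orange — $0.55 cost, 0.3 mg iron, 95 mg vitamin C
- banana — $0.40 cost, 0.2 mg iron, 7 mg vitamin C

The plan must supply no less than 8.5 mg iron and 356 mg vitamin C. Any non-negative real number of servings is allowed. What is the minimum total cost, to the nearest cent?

$3.93

For a min-cost LP with two ≥-constraints, a basic feasible solution has at most two positive variables.
spinach only: max(8.5/2.6, 356/38) = 9.368 servings → $7.96.
orange only: max(8.5/0.3, 356/95) = 28.33 servings → $15.58.
banana only: max(8.5/0.2, 356/7) = 50.86 servings → $20.34.
spinach + orange with both tight: 2.974 servings and 2.558 servings → $3.93.
spinach + banana: the both-tight solution has a negative serving — not a feasible corner.
orange + banana with both tight: 0.6923 servings and 41.46 servings → $16.97.
The minimum over all feasible corners is $3.93.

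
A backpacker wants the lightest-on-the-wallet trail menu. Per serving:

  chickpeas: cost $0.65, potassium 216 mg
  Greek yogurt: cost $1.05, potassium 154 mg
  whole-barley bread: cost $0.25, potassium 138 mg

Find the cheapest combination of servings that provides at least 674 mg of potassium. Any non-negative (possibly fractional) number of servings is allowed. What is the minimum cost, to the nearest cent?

Cost per mg of potassium: whole-barley bread $0.0018, chickpeas $0.0030, Greek yogurt $0.0068.
With no serving limits, use only whole-barley bread: 674 mg / 138 mg = 4.884 servings × $0.25 = $1.22.

$1.22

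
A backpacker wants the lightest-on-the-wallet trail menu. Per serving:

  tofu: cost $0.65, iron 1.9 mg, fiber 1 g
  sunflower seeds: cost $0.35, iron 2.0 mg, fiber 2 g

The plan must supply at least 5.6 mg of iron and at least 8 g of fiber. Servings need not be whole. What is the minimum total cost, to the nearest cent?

Compare the cost at each extreme point of the feasible region.
tofu only: max(5.6/1.9, 8/1) = 8 servings → $5.20.
sunflower seeds only: max(5.6/2.0, 8/2) = 4 servings → $1.40.
tofu + sunflower seeds: the both-tight solution has a negative serving — not a feasible corner.
So the least-cost plan costs $1.40.

$1.40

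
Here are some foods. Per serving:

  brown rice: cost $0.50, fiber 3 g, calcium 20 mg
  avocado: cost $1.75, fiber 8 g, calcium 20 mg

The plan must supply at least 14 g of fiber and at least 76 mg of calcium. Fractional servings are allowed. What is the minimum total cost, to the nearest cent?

$2.33

Compare the cost at each extreme point of the feasible region.
brown rice only: max(14/3, 76/20) = 4.667 servings → $2.33.
avocado only: max(14/8, 76/20) = 3.8 servings → $6.65.
brown rice + avocado with both tight: 3.28 servings and 0.52 servings → $2.55.
So the least-cost plan costs $2.33.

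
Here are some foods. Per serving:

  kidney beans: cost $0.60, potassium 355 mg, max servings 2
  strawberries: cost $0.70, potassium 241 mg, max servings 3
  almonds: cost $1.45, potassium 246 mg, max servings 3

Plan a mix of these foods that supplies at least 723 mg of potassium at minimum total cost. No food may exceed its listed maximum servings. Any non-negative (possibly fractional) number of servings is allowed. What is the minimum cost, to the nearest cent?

Cost per mg of potassium: kidney beans $0.0017, strawberries $0.0029, almonds $0.0059.
Take 2 servings of kidney beans: +710.0 mg potassium for $1.20 (total $1.20, still need 13.0 mg).
Take 0.05394 servings of strawberries: +13.0 mg potassium for $0.04 (total $1.24, still need 0.0 mg).
Filling from the cheapest source first is optimal under one linear minimum: $1.24.

$1.24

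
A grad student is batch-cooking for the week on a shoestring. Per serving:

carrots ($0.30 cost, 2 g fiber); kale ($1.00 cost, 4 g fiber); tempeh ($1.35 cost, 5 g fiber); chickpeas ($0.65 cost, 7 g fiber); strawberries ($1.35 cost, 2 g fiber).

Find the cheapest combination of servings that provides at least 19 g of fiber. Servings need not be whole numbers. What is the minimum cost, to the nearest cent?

$1.76

Cost per g of fiber: chickpeas $0.0929, carrots $0.1500, kale $0.2500, tempeh $0.2700, strawberries $0.6750.
With no serving limits, use only chickpeas: 19 g / 7 g = 2.714 servings × $0.65 = $1.76.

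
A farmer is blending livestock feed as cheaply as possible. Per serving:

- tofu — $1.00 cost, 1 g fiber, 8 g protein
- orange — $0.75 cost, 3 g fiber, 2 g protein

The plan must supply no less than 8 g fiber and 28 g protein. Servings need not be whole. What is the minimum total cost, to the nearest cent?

$4.32

For a min-cost LP with two ≥-constraints, a basic feasible solution has at most two positive variables.
tofu only: max(8/1, 28/8) = 8 servings → $8.00.
orange only: max(8/3, 28/2) = 14 servings → $10.50.
tofu + orange with both tight: 3.091 servings and 1.636 servings → $4.32.
So the least-cost plan costs $4.32.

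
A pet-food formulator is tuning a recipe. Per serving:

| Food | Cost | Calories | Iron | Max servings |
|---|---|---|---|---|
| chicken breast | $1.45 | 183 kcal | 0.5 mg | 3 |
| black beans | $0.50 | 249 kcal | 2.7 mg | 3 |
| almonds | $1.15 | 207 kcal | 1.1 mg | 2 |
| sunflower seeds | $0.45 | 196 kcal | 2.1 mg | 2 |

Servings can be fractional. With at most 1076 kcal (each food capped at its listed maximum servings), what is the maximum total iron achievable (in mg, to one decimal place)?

Iron per kcal: black beans 0.01084, sunflower seeds 0.01071, almonds 0.005314, chicken breast 0.002732.
Take 3 servings of black beans: uses 747 kcal, +8.1 mg iron (running total 8.1 mg).
Take 1.679 servings of sunflower seeds: uses 329 kcal, +3.5 mg iron (running total 11.6 mg).
Filling greedily by iron-per-kcal is optimal for one linear limit, giving 11.6 mg.

11.6 mg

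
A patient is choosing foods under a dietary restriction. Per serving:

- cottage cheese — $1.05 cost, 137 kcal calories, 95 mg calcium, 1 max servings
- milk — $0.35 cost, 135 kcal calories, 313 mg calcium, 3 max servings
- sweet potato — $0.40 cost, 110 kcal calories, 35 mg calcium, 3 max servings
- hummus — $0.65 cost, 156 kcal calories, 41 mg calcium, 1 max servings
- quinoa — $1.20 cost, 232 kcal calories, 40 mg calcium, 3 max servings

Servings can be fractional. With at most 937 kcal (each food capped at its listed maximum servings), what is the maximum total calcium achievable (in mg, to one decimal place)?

1156.1 mg

Calcium per kcal: milk 2.319, cottage cheese 0.6934, sweet potato 0.3182, hummus 0.2628, quinoa 0.1724.
Take 3 servings of milk: uses 405 kcal, +939.0 mg calcium (running total 939.0 mg).
Take 1 serving of cottage cheese: uses 137 kcal, +95.0 mg calcium (running total 1034.0 mg).
Take 3 servings of sweet potato: uses 330 kcal, +105.0 mg calcium (running total 1139.0 mg).
Take 0.4167 servings of hummus: uses 65 kcal, +17.1 mg calcium (running total 1156.1 mg).
Filling greedily by calcium-per-kcal is optimal for one linear limit, giving 1156.1 mg.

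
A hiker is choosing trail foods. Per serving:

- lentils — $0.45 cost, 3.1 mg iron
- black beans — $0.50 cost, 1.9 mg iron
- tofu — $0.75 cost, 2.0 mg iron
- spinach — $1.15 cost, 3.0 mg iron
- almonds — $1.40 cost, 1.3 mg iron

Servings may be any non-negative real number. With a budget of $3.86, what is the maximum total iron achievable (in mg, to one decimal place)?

Iron per dollar: lentils 6.889, black beans 3.8, tofu 2.667, spinach 2.609, almonds 0.9286.
With no serving limits, spend the whole cost allowance on lentils: $3.86 / $0.45 × 3.1 mg = 26.6 mg.

26.6 mg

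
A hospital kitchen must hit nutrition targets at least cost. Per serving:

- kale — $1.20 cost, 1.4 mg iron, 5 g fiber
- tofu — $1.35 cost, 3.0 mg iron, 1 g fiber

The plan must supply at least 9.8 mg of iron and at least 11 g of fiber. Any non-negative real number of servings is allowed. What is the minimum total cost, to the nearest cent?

Check every corner: each single food scaled to meet both minima, and each pair solved so both constraints bind.
kale only: max(9.8/1.4, 11/5) = 7 servings → $8.40.
tofu only: max(9.8/3.0, 11/1) = 11 servings → $14.85.
kale + tofu with both tight: 1.706 servings and 2.471 servings → $5.38.
So the least-cost plan costs $5.38.

$5.38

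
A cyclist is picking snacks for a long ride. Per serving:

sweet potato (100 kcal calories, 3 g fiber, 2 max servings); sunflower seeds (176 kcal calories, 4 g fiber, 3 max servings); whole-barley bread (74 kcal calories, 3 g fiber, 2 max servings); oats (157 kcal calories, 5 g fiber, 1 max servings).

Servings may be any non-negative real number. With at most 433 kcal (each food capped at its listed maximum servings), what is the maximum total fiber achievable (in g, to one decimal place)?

14.8 g

Fiber per kcal: whole-barley bread 0.04054, oats 0.03185, sweet potato 0.03, sunflower seeds 0.02273.
Take 2 servings of whole-barley bread: uses 148 kcal, +6.0 g fiber (running total 6.0 g).
Take 1 serving of oats: uses 157 kcal, +5.0 g fiber (running total 11.0 g).
Take 1.28 servings of sweet potato: uses 128 kcal, +3.8 g fiber (running total 14.8 g).
Filling greedily by fiber-per-kcal is optimal for one linear limit, giving 14.8 g.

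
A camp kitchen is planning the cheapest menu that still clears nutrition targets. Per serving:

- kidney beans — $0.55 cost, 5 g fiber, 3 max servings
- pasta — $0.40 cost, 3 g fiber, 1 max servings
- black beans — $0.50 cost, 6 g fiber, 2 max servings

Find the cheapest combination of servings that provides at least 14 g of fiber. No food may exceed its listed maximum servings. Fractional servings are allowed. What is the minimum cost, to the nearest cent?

Cost per g of fiber: black beans $0.0833, kidney beans $0.1100, pasta $0.1333.
Take 2 servings of black beans: +12.0 g fiber for $1.00 (total $1.00, still need 2.0 g).
Take 0.4 servings of kidney beans: +2.0 g fiber for $0.22 (total $1.22, still need 0.0 g).
Filling from the cheapest source first is optimal under one linear minimum: $1.22.

$1.22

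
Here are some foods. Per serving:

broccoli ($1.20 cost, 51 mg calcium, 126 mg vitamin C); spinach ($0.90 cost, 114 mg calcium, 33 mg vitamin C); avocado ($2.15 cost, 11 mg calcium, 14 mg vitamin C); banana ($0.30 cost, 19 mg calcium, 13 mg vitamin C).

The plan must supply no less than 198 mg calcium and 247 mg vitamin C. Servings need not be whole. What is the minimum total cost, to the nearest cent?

broccoli only: max(198/51, 247/126) = 3.882 servings → $4.66.
spinach only: max(198/114, 247/33) = 7.485 servings → $6.74.
avocado only: max(198/11, 247/14) = 18 servings → $38.70.
banana only: max(198/19, 247/13) = 19 servings → $5.70.
broccoli + spinach with both tight: 1.705 servings and 0.974 servings → $2.92.
broccoli + avocado: the both-tight solution has a negative serving — not a feasible corner.
broccoli + banana with both tight: 1.224 servings and 7.135 servings → $3.61.
spinach + avocado with both tight: 0.04461 servings and 17.54 servings → $37.75.
spinach + banana: the both-tight solution has a negative serving — not a feasible corner.
avocado + banana with both tight: 17.23 servings and 0.4472 servings → $37.17.
So the least-cost plan costs $2.92.

$2.92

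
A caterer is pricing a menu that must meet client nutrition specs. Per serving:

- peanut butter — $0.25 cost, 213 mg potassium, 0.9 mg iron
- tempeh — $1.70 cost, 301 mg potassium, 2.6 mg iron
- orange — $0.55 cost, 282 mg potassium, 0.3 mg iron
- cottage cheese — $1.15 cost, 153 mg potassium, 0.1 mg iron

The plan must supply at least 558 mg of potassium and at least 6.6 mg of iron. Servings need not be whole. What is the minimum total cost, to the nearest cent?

An LP optimum is at a vertex; with two nutrient constraints at most two foods are used. Check each candidate.
peanut butter only: max(558/213, 6.6/0.9) = 7.333 servings → $1.83.
tempeh only: max(558/301, 6.6/2.6) = 2.538 servings → $4.32.
orange only: max(558/282, 6.6/0.3) = 22 servings → $12.10.
cottage cheese only: max(558/153, 6.6/0.1) = 66 servings → $75.90.
peanut butter + tempeh: the both-tight solution has a negative serving — not a feasible corner.
peanut butter + orange: intersection lies outside the first quadrant.
peanut butter + cottage cheese: intersection lies outside the first quadrant.
tempeh + orange: the both-tight solution has a negative serving — not a feasible corner.
tempeh + cottage cheese: intersection lies outside the first quadrant.
orange + cottage cheese: the both-tight solution has a negative serving — not a feasible corner.
So the least-cost plan costs $1.83.

$1.83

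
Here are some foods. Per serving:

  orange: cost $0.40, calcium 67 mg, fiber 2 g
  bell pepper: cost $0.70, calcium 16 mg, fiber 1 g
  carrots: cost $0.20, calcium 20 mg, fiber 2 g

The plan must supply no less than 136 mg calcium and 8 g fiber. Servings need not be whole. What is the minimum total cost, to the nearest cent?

Compare the cost at each extreme point of the feasible region.
orange only: max(136/67, 8/2) = 4 servings → $1.60.
bell pepper only: max(136/16, 8/1) = 8.5 servings → $5.95.
carrots only: max(136/20, 8/2) = 6.8 servings → $1.36.
orange + bell pepper with both tight: 0.2286 servings and 7.543 servings → $5.37.
orange + carrots with both tight: 1.191 servings and 2.809 servings → $1.04.
bell pepper + carrots with both targets exact would need a negative amount; discard.
So the least-cost plan costs $1.04.

$1.04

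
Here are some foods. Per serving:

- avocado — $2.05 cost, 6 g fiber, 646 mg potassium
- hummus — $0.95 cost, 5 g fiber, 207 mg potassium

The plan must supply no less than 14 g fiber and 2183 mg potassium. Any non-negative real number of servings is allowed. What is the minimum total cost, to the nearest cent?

Minimising a linear cost over {fiber ≥ 14, potassium ≥ 2183, servings ≥ 0} — the optimum is at a vertex, using one or two foods.
avocado only: max(14/6, 2183/646) = 3.379 servings → $6.93.
hummus only: max(14/5, 2183/207) = 10.55 servings → $10.02.
avocado + hummus: the both-tight solution has a negative serving — not a feasible corner.
So the least-cost plan costs $6.93.

$6.93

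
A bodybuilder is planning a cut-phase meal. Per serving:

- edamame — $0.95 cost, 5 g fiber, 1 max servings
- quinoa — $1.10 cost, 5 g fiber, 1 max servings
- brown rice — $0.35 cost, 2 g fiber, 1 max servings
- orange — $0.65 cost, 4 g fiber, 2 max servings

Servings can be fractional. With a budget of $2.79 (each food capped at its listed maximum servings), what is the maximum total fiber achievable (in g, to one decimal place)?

15.9 g

Fiber per dollar: orange 6.154, brown rice 5.714, edamame 5.263, quinoa 4.545.
Take 2 servings of orange: spends $1.30, +8.0 g fiber (running total 8.0 g).
Take 1 serving of brown rice: spends $0.35, +2.0 g fiber (running total 10.0 g).
Take 1 serving of edamame: spends $0.95, +5.0 g fiber (running total 15.0 g).
Take 0.1727 servings of quinoa: spends $0.19, +0.9 g fiber (running total 15.9 g).
Filling greedily by fiber-per-dollar is optimal for one linear limit, giving 15.9 g.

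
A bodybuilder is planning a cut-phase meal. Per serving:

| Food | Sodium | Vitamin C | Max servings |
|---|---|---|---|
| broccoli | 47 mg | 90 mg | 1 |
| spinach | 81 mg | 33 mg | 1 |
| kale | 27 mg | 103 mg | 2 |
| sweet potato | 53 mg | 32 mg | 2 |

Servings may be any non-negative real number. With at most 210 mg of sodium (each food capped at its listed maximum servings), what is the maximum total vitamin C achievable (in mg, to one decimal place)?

361.2 mg

Vitamin C per mg sodium: kale 3.815, broccoli 1.915, sweet potato 0.6038, spinach 0.4074.
Take 2 servings of kale: uses 54 mg sodium, +206.0 mg vitamin C (running total 206.0 mg).
Take 1 serving of broccoli: uses 47 mg sodium, +90.0 mg vitamin C (running total 296.0 mg).
Take 2 servings of sweet potato: uses 106 mg sodium, +64.0 mg vitamin C (running total 360.0 mg).
Take 0.03704 servings of spinach: uses 3 mg sodium, +1.2 mg vitamin C (running total 361.2 mg).
Greedy by best ratio exhausts the sodium allowance optimally: 361.2 mg.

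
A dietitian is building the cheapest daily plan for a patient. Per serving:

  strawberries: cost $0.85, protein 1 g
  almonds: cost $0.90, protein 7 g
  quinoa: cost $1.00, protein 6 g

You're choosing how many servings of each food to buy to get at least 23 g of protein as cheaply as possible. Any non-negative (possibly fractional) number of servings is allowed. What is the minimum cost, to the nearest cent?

$2.96

Cost per g of protein: almonds $0.1286, quinoa $0.1667, strawberries $0.8500.
With no serving limits, use only almonds: 23 g / 7 g = 3.286 servings × $0.90 = $2.96.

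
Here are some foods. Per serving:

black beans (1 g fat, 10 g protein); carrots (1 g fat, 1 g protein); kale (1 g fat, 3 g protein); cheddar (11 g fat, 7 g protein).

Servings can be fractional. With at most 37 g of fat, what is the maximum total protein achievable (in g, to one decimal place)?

370.0 g

Protein per g fat: black beans 10, kale 3, carrots 1, cheddar 0.6364.
With no serving limits, spend the whole fat allowance on black beans: 37 g / 1 g × 10 g = 370.0 g.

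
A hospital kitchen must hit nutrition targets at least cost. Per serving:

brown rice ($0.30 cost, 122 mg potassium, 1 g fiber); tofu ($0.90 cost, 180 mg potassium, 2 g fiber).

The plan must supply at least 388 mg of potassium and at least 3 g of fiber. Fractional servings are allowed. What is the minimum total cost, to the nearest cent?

$0.95

Compare the cost at each extreme point of the feasible region.
brown rice only: max(388/122, 3/1) = 3.18 servings → $0.95.
tofu only: max(388/180, 3/2) = 2.156 servings → $1.94.
brown rice + tofu: the both-tight solution has a negative serving — not a feasible corner.
Cheapest feasible corner: $0.95.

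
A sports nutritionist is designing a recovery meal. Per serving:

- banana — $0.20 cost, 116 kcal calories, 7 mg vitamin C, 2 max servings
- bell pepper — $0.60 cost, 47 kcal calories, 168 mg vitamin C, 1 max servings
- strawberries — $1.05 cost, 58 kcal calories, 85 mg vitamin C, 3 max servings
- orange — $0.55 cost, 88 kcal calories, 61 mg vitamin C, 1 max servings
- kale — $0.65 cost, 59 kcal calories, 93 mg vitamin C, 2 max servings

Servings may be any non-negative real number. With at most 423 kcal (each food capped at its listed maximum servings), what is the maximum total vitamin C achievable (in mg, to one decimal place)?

Vitamin C per kcal: bell pepper 3.574, kale 1.576, strawberries 1.466, orange 0.6932, banana 0.06034.
Take 1 serving of bell pepper: uses 47 kcal, +168.0 mg vitamin C (running total 168.0 mg).
Take 2 servings of kale: uses 118 kcal, +186.0 mg vitamin C (running total 354.0 mg).
Take 3 servings of strawberries: uses 174 kcal, +255.0 mg vitamin C (running total 609.0 mg).
Take 0.9545 servings of orange: uses 84 kcal, +58.2 mg vitamin C (running total 667.2 mg).
Filling greedily by vitamin C-per-kcal is optimal for one linear limit, giving 667.2 mg.

667.2 mg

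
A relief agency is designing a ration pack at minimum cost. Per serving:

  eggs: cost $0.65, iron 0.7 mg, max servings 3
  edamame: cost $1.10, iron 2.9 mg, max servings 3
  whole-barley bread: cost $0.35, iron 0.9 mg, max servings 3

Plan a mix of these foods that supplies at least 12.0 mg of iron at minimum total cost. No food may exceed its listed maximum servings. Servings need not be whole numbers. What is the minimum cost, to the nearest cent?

$4.91

Cost per mg of iron: edamame $0.3793, whole-barley bread $0.3889, eggs $0.9286.
Take 3 servings of edamame: +8.7 mg iron for $3.30 (total $3.30, still need 3.3 mg).
Take 3 servings of whole-barley bread: +2.7 mg iron for $1.05 (total $4.35, still need 0.6 mg).
Take 0.8571 servings of eggs: +0.6 mg iron for $0.56 (total $4.91, still need 0.0 mg).
Filling from the cheapest source first is optimal under one linear minimum: $4.91.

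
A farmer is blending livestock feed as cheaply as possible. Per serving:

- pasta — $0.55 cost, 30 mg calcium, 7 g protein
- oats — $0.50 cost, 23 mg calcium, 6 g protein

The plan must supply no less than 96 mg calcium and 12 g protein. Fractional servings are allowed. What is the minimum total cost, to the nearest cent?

$1.76

A basic optimal solution has at most two foods positive. Try each food alone and each pair with both targets met exactly.
pasta only: max(96/30, 12/7) = 3.2 servings → $1.76.
oats only: max(96/23, 12/6) = 4.174 servings → $2.09.
pasta + oats with both targets exact would need a negative amount; discard.
The minimum over all feasible corners is $1.76.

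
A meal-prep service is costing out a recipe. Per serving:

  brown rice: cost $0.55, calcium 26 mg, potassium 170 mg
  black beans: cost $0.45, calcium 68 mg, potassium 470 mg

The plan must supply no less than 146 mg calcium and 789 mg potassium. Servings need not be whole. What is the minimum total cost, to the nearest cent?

$0.97

This is a tiny linear program; its minimum lies at a vertex of the feasible set. List the vertices and price them.
brown rice only: max(146/26, 789/170) = 5.615 servings → $3.09.
black beans only: max(146/68, 789/470) = 2.147 servings → $0.97.
brown rice + black beans: intersection lies outside the first quadrant.
So the least-cost plan costs $0.97.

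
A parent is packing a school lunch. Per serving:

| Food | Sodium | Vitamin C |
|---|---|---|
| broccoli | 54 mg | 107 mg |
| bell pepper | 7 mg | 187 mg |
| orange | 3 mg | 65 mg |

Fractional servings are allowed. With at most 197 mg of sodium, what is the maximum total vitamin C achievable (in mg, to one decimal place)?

5262.7 mg

Vitamin C per mg sodium: bell pepper 26.71, orange 21.67, broccoli 1.981.
With no serving limits, spend the whole sodium allowance on bell pepper: 197 mg / 7 mg × 187 mg = 5262.7 mg.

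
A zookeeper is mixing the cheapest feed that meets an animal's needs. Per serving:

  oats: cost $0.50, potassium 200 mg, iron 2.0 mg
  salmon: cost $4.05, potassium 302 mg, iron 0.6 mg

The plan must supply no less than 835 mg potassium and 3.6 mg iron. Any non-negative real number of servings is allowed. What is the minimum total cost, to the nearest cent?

This is a tiny linear program; its minimum lies at a vertex of the feasible set. List the vertices and price them.
oats only: max(835/200, 3.6/2.0) = 4.175 servings → $2.09.
salmon only: max(835/302, 3.6/0.6) = 6 servings → $24.30.
oats + salmon with both tight: 1.211 servings and 1.963 servings → $8.55.
So the least-cost plan costs $2.09.

$2.09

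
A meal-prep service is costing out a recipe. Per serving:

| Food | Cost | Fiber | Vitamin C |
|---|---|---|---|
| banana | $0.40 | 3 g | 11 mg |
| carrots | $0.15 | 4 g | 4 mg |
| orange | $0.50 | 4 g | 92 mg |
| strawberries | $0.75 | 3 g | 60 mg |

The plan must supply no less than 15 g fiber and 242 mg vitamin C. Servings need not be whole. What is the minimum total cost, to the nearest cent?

$1.47

For a min-cost LP with two ≥-constraints, a basic feasible solution has at most two positive variables.
banana only: max(15/3, 242/11) = 22 servings → $8.80.
carrots only: max(15/4, 242/4) = 60.5 servings → $9.07.
orange only: max(15/4, 242/92) = 3.75 servings → $1.88.
strawberries only: max(15/3, 242/60) = 5 servings → $3.75.
banana + carrots with both targets exact would need a negative amount; discard.
banana + orange with both tight: 1.776 servings and 2.418 servings → $1.92.
banana + strawberries with both tight: 1.184 servings and 3.816 servings → $3.34.
carrots + orange with both tight: 1.17 servings and 2.58 servings → $1.47.
carrots + strawberries with both tight: 0.7632 servings and 3.982 servings → $3.10.
orange + strawberries: intersection lies outside the first quadrant.
The minimum over all feasible corners is $1.47.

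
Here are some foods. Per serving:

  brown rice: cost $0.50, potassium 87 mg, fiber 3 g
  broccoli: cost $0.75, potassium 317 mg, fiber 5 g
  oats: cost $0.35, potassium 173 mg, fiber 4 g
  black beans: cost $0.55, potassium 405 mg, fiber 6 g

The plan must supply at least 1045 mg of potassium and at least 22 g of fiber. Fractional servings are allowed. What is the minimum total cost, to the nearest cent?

This is a tiny linear program; its minimum lies at a vertex of the feasible set. List the vertices and price them.
brown rice only: max(1045/87, 22/3) = 12.01 servings → $6.01.
broccoli only: max(1045/317, 22/5) = 4.4 servings → $3.30.
oats only: max(1045/173, 22/4) = 6.04 servings → $2.11.
black beans only: max(1045/405, 22/6) = 3.667 servings → $2.02.
brown rice + broccoli with both tight: 3.39 servings and 2.366 servings → $3.47.
brown rice + oats: the both-tight solution has a negative serving — not a feasible corner.
brown rice + black beans with both tight: 3.81 servings and 1.762 servings → $2.87.
broccoli + oats with both tight: 0.928 servings and 4.34 servings → $2.22.
broccoli + black beans: the both-tight solution has a negative serving — not a feasible corner.
oats + black beans with both tight: 4.536 servings and 0.6426 servings → $1.94.
The minimum over all feasible corners is $1.94.

$1.94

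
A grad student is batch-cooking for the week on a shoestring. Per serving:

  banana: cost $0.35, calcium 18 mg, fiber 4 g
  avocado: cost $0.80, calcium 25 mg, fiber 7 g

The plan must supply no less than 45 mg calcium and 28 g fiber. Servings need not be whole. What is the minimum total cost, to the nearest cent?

$2.45

Compare the cost at each extreme point of the feasible region.
banana only: max(45/18, 28/4) = 7 servings → $2.45.
avocado only: max(45/25, 28/7) = 4 servings → $3.20.
banana + avocado: intersection lies outside the first quadrant.
So the least-cost plan costs $2.45.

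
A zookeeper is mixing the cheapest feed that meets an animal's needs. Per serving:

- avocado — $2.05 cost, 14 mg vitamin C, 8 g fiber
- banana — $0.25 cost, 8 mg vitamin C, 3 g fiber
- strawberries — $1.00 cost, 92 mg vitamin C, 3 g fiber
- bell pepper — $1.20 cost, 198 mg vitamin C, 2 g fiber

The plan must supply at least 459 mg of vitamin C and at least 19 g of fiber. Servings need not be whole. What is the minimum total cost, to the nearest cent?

The cheapest plan sits at a corner of the feasible region — with two constraints it uses at most two foods.
avocado only: max(459/14, 19/8) = 32.79 servings → $67.21.
banana only: max(459/8, 19/3) = 57.38 servings → $14.34.
strawberries only: max(459/92, 19/3) = 6.333 servings → $6.33.
bell pepper only: max(459/198, 19/2) = 9.5 servings → $11.40.
avocado + banana: intersection lies outside the first quadrant.
avocado + strawberries with both tight: 0.5346 servings and 4.908 servings → $6.00.
avocado + bell pepper with both tight: 1.828 servings and 2.189 servings → $6.37.
banana + strawberries with both tight: 1.472 servings and 4.861 servings → $5.23.
banana + bell pepper with both tight: 4.92 servings and 2.119 servings → $3.77.
strawberries + bell pepper with both targets exact would need a negative amount; discard.
So the least-cost plan costs $3.77.

$3.77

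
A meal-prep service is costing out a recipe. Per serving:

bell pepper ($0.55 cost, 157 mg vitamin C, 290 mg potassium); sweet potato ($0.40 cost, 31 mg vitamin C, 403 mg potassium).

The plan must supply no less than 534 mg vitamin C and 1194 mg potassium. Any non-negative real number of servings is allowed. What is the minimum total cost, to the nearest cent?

A basic optimal solution has at most two foods positive. Try each food alone and each pair with both targets met exactly.
bell pepper only: max(534/157, 1194/290) = 4.117 servings → $2.26.
sweet potato only: max(534/31, 1194/403) = 17.23 servings → $6.89.
bell pepper + sweet potato with both tight: 3.283 servings and 0.6005 servings → $2.05.
Cheapest feasible corner: $2.05.

$2.05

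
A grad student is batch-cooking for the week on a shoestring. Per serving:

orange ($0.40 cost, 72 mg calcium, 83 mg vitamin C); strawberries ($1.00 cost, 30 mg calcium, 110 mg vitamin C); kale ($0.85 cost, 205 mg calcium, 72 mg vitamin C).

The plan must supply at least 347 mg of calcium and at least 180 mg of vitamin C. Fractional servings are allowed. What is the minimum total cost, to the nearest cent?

$1.54

At the optimum either one food covers both requirements or two foods hit both targets exactly; no other combination can be cheaper.
orange only: max(347/72, 180/83) = 4.819 servings → $1.93.
strawberries only: max(347/30, 180/110) = 11.57 servings → $11.57.
kale only: max(347/205, 180/72) = 2.5 servings → $2.12.
orange + strawberries with both targets exact would need a negative amount; discard.
orange + kale with both tight: 1.007 servings and 1.339 servings → $1.54.
strawberries + kale with both tight: 0.5844 servings and 1.607 servings → $1.95.
So the least-cost plan costs $1.54.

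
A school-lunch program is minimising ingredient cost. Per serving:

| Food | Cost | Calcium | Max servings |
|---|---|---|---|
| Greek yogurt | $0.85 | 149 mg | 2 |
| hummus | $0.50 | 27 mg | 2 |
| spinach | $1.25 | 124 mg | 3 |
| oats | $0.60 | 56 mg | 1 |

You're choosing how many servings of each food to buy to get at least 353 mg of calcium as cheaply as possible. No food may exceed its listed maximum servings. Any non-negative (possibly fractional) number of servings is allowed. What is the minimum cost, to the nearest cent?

$2.25

Cost per mg of calcium: Greek yogurt $0.0057, spinach $0.0101, oats $0.0107, hummus $0.0185.
Take 2 servings of Greek yogurt: +298.0 mg calcium for $1.70 (total $1.70, still need 55.0 mg).
Take 0.4435 servings of spinach: +55.0 mg calcium for $0.55 (total $2.25, still need 0.0 mg).
Filling from the cheapest source first is optimal under one linear minimum: $2.25.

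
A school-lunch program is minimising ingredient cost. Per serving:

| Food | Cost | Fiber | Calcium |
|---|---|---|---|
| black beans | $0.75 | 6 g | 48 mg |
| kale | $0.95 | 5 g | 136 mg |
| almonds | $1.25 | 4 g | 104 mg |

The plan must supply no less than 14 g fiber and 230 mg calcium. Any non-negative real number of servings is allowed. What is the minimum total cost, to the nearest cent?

$2.15

Two binding constraints pin down two serving amounts, so the optimal mix uses at most two foods. The candidates are each food alone (scaled to the tighter of fiber/calcium) and each pair with both constraints tight.
black beans only: max(14/6, 230/48) = 4.792 servings → $3.59.
kale only: max(14/5, 230/136) = 2.8 servings → $2.66.
almonds only: max(14/4, 230/104) = 3.5 servings → $4.38.
black beans + kale with both tight: 1.309 servings and 1.229 servings → $2.15.
black beans + almonds with both tight: 1.241 servings and 1.639 servings → $2.98.
kale + almonds: the both-tight solution has a negative serving — not a feasible corner.
Cheapest feasible corner: $2.15.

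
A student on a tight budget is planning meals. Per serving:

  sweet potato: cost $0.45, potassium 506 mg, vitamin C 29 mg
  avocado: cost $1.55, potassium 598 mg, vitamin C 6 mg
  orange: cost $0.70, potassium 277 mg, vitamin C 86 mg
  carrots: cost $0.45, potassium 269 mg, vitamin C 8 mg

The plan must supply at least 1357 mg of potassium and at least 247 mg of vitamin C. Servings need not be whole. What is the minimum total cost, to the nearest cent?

$2.30

Two binding constraints pin down two serving amounts, so the optimal mix uses at most two foods. The candidates are each food alone (scaled to the tighter of potassium/vitamin C) and each pair with both constraints tight.
sweet potato only: max(1357/506, 247/29) = 8.517 servings → $3.83.
avocado only: max(1357/598, 247/6) = 41.17 servings → $63.81.
orange only: max(1357/277, 247/86) = 4.899 servings → $3.43.
carrots only: max(1357/269, 247/8) = 30.88 servings → $13.89.
sweet potato + avocado: the both-tight solution has a negative serving — not a feasible corner.
sweet potato + orange with both tight: 1.361 servings and 2.413 servings → $2.30.
sweet potato + carrots: intersection lies outside the first quadrant.
avocado + orange with both tight: 0.9702 servings and 2.804 servings → $3.47.
avocado + carrots: the both-tight solution has a negative serving — not a feasible corner.
orange + carrots with both tight: 2.657 servings and 2.308 servings → $2.90.
The minimum over all feasible corners is $2.30.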